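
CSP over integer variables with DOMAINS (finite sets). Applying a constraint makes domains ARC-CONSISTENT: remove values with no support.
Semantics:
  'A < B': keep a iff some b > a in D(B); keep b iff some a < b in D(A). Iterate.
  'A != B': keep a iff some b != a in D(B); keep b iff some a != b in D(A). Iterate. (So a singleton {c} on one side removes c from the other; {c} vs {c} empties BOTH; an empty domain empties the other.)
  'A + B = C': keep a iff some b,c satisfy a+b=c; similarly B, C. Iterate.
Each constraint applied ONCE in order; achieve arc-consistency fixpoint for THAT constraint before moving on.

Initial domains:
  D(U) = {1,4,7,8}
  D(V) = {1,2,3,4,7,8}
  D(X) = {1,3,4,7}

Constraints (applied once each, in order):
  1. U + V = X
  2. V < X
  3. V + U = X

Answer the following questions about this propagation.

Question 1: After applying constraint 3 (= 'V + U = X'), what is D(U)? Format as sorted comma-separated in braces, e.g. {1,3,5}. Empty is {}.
Constraint 1 (U + V = X) on D(U)={1,4,7,8} D(V)={1,2,3,4,7,8} D(X)={1,3,4,7}: U {1,4,7,8}->{1,4}; V {1,2,3,4,7,8}->{2,3}; X {1,3,4,7}->{3,4,7}
Constraint 2 (V < X) on D(V)={2,3} D(X)={3,4,7}: no change
Constraint 3 (V + U = X) on D(V)={2,3} D(U)={1,4} D(X)={3,4,7}: no change
So after constraint 3: D(U) = {1,4}

Answer: {1,4}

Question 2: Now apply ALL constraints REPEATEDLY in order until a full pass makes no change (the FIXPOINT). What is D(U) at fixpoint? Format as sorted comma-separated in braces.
pass 0 (initial): D(U)={1,4,7,8}
pass 1: U {1,4,7,8}->{1,4}; V {1,2,3,4,7,8}->{2,3}; X {1,3,4,7}->{3,4,7}
pass 2: no change
Fixpoint after 2 passes: D(U) = {1,4}

Answer: {1,4}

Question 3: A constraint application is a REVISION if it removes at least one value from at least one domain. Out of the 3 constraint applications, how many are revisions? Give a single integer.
Answer: 1

Derivation:
Constraint 1 (U + V = X) on D(U)={1,4,7,8} D(V)={1,2,3,4,7,8} D(X)={1,3,4,7}: U {1,4,7,8}->{1,4}; V {1,2,3,4,7,8}->{2,3}; X {1,3,4,7}->{3,4,7} => REVISION
Constraint 2 (V < X) on D(V)={2,3} D(X)={3,4,7}: no change => not a revision
Constraint 3 (V + U = X) on D(V)={2,3} D(U)={1,4} D(X)={3,4,7}: no change => not a revision
Total revisions = 1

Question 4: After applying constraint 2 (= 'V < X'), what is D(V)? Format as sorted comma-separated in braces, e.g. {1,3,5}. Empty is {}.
Constraint 1 (U + V = X) on D(U)={1,4,7,8} D(V)={1,2,3,4,7,8} D(X)={1,3,4,7}: U {1,4,7,8}->{1,4}; V {1,2,3,4,7,8}->{2,3}; X {1,3,4,7}->{3,4,7}
Constraint 2 (V < X) on D(V)={2,3} D(X)={3,4,7}: no change
So after constraint 2: D(V) = {2,3}

Answer: {2,3}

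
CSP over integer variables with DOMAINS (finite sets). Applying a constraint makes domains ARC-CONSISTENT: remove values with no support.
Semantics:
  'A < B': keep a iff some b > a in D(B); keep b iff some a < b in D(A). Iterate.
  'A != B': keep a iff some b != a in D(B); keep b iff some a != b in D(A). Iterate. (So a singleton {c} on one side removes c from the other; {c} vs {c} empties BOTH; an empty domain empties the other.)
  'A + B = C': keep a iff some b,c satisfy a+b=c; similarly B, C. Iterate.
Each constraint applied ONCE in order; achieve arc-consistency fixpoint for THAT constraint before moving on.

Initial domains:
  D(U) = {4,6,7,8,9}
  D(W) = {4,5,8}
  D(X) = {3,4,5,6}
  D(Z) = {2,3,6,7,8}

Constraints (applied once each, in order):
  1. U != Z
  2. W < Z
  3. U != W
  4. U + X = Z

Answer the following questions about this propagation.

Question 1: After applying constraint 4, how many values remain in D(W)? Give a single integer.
Answer: 2

Derivation:
Constraint 1 (U != Z) on D(U)={4,6,7,8,9} D(Z)={2,3,6,7,8}: no change
Constraint 2 (W < Z) on D(W)={4,5,8} D(Z)={2,3,6,7,8}: W {4,5,8}->{4,5}; Z {2,3,6,7,8}->{6,7,8}
Constraint 3 (U != W) on D(U)={4,6,7,8,9} D(W)={4,5}: no change
Constraint 4 (U + X = Z) on D(U)={4,6,7,8,9} D(X)={3,4,5,6} D(Z)={6,7,8}: U {4,6,7,8,9}->{4}; X {3,4,5,6}->{3,4}; Z {6,7,8}->{7,8}
So after constraint 4: D(W)={4,5}, size = 2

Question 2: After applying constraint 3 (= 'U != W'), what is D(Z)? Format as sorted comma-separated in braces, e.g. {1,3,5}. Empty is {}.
Answer: {6,7,8}

Derivation:
Constraint 1 (U != Z) on D(U)={4,6,7,8,9} D(Z)={2,3,6,7,8}: no change
Constraint 2 (W < Z) on D(W)={4,5,8} D(Z)={2,3,6,7,8}: W {4,5,8}->{4,5}; Z {2,3,6,7,8}->{6,7,8}
Constraint 3 (U != W) on D(U)={4,6,7,8,9} D(W)={4,5}: no change
So after constraint 3: D(Z) = {6,7,8}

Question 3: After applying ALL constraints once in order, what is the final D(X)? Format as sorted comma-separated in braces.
Answer: {3,4}

Derivation:
Constraint 1 (U != Z) on D(U)={4,6,7,8,9} D(Z)={2,3,6,7,8}: no change
Constraint 2 (W < Z) on D(W)={4,5,8} D(Z)={2,3,6,7,8}: W {4,5,8}->{4,5}; Z {2,3,6,7,8}->{6,7,8}
Constraint 3 (U != W) on D(U)={4,6,7,8,9} D(W)={4,5}: no change
Constraint 4 (U + X = Z) on D(U)={4,6,7,8,9} D(X)={3,4,5,6} D(Z)={6,7,8}: U {4,6,7,8,9}->{4}; X {3,4,5,6}->{3,4}; Z {6,7,8}->{7,8}
So after all 4 constraints: D(X) = {3,4}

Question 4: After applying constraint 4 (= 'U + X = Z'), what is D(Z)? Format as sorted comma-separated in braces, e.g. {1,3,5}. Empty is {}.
Answer: {7,8}

Derivation:
Constraint 1 (U != Z) on D(U)={4,6,7,8,9} D(Z)={2,3,6,7,8}: no change
Constraint 2 (W < Z) on D(W)={4,5,8} D(Z)={2,3,6,7,8}: W {4,5,8}->{4,5}; Z {2,3,6,7,8}->{6,7,8}
Constraint 3 (U != W) on D(U)={4,6,7,8,9} D(W)={4,5}: no change
Constraint 4 (U + X = Z) on D(U)={4,6,7,8,9} D(X)={3,4,5,6} D(Z)={6,7,8}: U {4,6,7,8,9}->{4}; X {3,4,5,6}->{3,4}; Z {6,7,8}->{7,8}
So after constraint 4: D(Z) = {7,8}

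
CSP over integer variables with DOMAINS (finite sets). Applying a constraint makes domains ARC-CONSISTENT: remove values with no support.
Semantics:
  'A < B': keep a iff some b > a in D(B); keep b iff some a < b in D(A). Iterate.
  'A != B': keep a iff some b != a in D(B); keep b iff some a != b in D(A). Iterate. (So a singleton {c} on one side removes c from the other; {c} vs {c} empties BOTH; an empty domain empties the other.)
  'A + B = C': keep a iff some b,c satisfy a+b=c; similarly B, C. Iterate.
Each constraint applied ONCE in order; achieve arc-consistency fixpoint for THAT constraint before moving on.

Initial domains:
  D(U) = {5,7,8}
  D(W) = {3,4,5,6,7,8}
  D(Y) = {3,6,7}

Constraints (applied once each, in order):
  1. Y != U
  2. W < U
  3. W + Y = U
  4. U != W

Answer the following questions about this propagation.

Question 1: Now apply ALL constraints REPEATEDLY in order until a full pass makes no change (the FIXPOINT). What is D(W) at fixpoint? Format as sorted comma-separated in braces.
pass 0 (initial): D(W)={3,4,5,6,7,8}
pass 1: U {5,7,8}->{7,8}; W {3,4,5,6,7,8}->{4,5}; Y {3,6,7}->{3}
pass 2: no change
Fixpoint after 2 passes: D(W) = {4,5}

Answer: {4,5}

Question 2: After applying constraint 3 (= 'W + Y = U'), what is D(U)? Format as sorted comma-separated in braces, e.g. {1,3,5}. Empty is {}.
Answer: {7,8}

Derivation:
Constraint 1 (Y != U) on D(Y)={3,6,7} D(U)={5,7,8}: no change
Constraint 2 (W < U) on D(W)={3,4,5,6,7,8} D(U)={5,7,8}: W {3,4,5,6,7,8}->{3,4,5,6,7}
Constraint 3 (W + Y = U) on D(W)={3,4,5,6,7} D(Y)={3,6,7} D(U)={5,7,8}: W {3,4,5,6,7}->{4,5}; Y {3,6,7}->{3}; U {5,7,8}->{7,8}
So after constraint 3: D(U) = {7,8}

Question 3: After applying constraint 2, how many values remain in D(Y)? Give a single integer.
Constraint 1 (Y != U) on D(Y)={3,6,7} D(U)={5,7,8}: no change
Constraint 2 (W < U) on D(W)={3,4,5,6,7,8} D(U)={5,7,8}: W {3,4,5,6,7,8}->{3,4,5,6,7}
So after constraint 2: D(Y)={3,6,7}, size = 3

Answer: 3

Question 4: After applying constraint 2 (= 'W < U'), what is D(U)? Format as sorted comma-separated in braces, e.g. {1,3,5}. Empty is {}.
Constraint 1 (Y != U) on D(Y)={3,6,7} D(U)={5,7,8}: no change
Constraint 2 (W < U) on D(W)={3,4,5,6,7,8} D(U)={5,7,8}: W {3,4,5,6,7,8}->{3,4,5,6,7}
So after constraint 2: D(U) = {5,7,8}

Answer: {5,7,8}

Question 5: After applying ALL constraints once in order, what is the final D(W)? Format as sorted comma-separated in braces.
Constraint 1 (Y != U) on D(Y)={3,6,7} D(U)={5,7,8}: no change
Constraint 2 (W < U) on D(W)={3,4,5,6,7,8} D(U)={5,7,8}: W {3,4,5,6,7,8}->{3,4,5,6,7}
Constraint 3 (W + Y = U) on D(W)={3,4,5,6,7} D(Y)={3,6,7} D(U)={5,7,8}: W {3,4,5,6,7}->{4,5}; Y {3,6,7}->{3}; U {5,7,8}->{7,8}
Constraint 4 (U != W) on D(U)={7,8} D(W)={4,5}: no change
So after all 4 constraints: D(W) = {4,5}

Answer: {4,5}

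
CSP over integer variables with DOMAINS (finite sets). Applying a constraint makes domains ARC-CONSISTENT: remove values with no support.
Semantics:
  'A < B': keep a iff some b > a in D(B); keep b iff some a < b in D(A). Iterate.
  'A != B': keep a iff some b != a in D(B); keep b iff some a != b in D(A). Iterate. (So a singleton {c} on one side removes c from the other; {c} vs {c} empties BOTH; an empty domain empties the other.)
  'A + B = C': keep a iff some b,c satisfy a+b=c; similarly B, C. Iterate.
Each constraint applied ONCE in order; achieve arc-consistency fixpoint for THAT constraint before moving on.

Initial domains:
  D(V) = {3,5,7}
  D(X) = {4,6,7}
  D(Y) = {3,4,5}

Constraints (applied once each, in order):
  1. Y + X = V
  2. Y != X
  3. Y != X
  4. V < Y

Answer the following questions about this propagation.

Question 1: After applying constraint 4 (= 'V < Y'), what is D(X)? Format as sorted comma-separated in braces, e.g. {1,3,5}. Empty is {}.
Answer: {4}

Derivation:
Constraint 1 (Y + X = V) on D(Y)={3,4,5} D(X)={4,6,7} D(V)={3,5,7}: Y {3,4,5}->{3}; X {4,6,7}->{4}; V {3,5,7}->{7}
Constraint 2 (Y != X) on D(Y)={3} D(X)={4}: no change
Constraint 3 (Y != X) on D(Y)={3} D(X)={4}: no change
Constraint 4 (V < Y) on D(V)={7} D(Y)={3}: V {7}->{}; Y {3}->{}
So after constraint 4: D(X) = {4}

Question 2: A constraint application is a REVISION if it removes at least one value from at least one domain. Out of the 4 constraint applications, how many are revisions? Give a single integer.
Answer: 2

Derivation:
Constraint 1 (Y + X = V) on D(Y)={3,4,5} D(X)={4,6,7} D(V)={3,5,7}: Y {3,4,5}->{3}; X {4,6,7}->{4}; V {3,5,7}->{7} => REVISION
Constraint 2 (Y != X) on D(Y)={3} D(X)={4}: no change => not a revision
Constraint 3 (Y != X) on D(Y)={3} D(X)={4}: no change => not a revision
Constraint 4 (V < Y) on D(V)={7} D(Y)={3}: V {7}->{}; Y {3}->{} => REVISION
Total revisions = 2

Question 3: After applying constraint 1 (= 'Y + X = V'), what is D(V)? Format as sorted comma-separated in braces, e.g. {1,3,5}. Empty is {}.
Constraint 1 (Y + X = V) on D(Y)={3,4,5} D(X)={4,6,7} D(V)={3,5,7}: Y {3,4,5}->{3}; X {4,6,7}->{4}; V {3,5,7}->{7}
So after constraint 1: D(V) = {7}

Answer: {7}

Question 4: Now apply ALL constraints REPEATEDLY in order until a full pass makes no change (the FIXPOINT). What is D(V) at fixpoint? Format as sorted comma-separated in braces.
Answer: {}

Derivation:
pass 0 (initial): D(V)={3,5,7}
pass 1: V {3,5,7}->{}; X {4,6,7}->{4}; Y {3,4,5}->{}
pass 2: X {4}->{}
pass 3: no change
Fixpoint after 3 passes: D(V) = {}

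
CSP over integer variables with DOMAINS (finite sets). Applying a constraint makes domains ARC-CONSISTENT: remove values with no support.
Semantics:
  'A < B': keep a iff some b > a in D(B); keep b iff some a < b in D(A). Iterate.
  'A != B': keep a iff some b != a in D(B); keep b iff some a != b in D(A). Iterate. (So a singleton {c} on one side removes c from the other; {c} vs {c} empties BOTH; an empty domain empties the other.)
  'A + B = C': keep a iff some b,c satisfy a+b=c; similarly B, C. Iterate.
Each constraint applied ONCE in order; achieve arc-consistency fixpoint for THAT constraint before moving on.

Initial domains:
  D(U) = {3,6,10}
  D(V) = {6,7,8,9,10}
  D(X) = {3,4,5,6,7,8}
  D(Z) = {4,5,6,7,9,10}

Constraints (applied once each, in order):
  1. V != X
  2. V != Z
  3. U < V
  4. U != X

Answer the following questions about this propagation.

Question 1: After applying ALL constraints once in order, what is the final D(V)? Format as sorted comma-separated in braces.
Constraint 1 (V != X) on D(V)={6,7,8,9,10} D(X)={3,4,5,6,7,8}: no change
Constraint 2 (V != Z) on D(V)={6,7,8,9,10} D(Z)={4,5,6,7,9,10}: no change
Constraint 3 (U < V) on D(U)={3,6,10} D(V)={6,7,8,9,10}: U {3,6,10}->{3,6}
Constraint 4 (U != X) on D(U)={3,6} D(X)={3,4,5,6,7,8}: no change
So after all 4 constraints: D(V) = {6,7,8,9,10}

Answer: {6,7,8,9,10}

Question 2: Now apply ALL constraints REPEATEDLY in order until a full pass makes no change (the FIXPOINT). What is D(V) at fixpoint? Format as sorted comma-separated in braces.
Answer: {6,7,8,9,10}

Derivation:
pass 0 (initial): D(V)={6,7,8,9,10}
pass 1: U {3,6,10}->{3,6}
pass 2: no change
Fixpoint after 2 passes: D(V) = {6,7,8,9,10}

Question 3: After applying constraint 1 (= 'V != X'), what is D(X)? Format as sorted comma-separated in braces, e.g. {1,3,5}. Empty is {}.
Answer: {3,4,5,6,7,8}

Derivation:
Constraint 1 (V != X) on D(V)={6,7,8,9,10} D(X)={3,4,5,6,7,8}: no change
So after constraint 1: D(X) = {3,4,5,6,7,8}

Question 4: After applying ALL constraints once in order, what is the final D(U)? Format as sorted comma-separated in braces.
Answer: {3,6}

Derivation:
Constraint 1 (V != X) on D(V)={6,7,8,9,10} D(X)={3,4,5,6,7,8}: no change
Constraint 2 (V != Z) on D(V)={6,7,8,9,10} D(Z)={4,5,6,7,9,10}: no change
Constraint 3 (U < V) on D(U)={3,6,10} D(V)={6,7,8,9,10}: U {3,6,10}->{3,6}
Constraint 4 (U != X) on D(U)={3,6} D(X)={3,4,5,6,7,8}: no change
So after all 4 constraints: D(U) = {3,6}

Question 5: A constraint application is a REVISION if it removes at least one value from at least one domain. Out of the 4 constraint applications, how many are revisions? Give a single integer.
Answer: 1

Derivation:
Constraint 1 (V != X) on D(V)={6,7,8,9,10} D(X)={3,4,5,6,7,8}: no change => not a revision
Constraint 2 (V != Z) on D(V)={6,7,8,9,10} D(Z)={4,5,6,7,9,10}: no change => not a revision
Constraint 3 (U < V) on D(U)={3,6,10} D(V)={6,7,8,9,10}: U {3,6,10}->{3,6} => REVISION
Constraint 4 (U != X) on D(U)={3,6} D(X)={3,4,5,6,7,8}: no change => not a revision
Total revisions = 1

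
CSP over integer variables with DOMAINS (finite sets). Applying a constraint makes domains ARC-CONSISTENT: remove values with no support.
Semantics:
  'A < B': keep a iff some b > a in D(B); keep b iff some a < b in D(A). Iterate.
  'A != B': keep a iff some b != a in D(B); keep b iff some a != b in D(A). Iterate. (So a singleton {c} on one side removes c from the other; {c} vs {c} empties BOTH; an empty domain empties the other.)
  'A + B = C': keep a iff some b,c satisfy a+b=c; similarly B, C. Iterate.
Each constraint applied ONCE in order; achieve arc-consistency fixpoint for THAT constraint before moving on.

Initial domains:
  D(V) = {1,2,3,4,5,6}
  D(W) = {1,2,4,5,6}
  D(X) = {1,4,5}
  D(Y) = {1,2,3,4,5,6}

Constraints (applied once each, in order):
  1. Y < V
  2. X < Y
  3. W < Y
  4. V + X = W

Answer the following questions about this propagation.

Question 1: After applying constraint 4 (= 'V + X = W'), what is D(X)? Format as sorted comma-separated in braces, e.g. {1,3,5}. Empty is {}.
Constraint 1 (Y < V) on D(Y)={1,2,3,4,5,6} D(V)={1,2,3,4,5,6}: Y {1,2,3,4,5,6}->{1,2,3,4,5}; V {1,2,3,4,5,6}->{2,3,4,5,6}
Constraint 2 (X < Y) on D(X)={1,4,5} D(Y)={1,2,3,4,5}: X {1,4,5}->{1,4}; Y {1,2,3,4,5}->{2,3,4,5}
Constraint 3 (W < Y) on D(W)={1,2,4,5,6} D(Y)={2,3,4,5}: W {1,2,4,5,6}->{1,2,4}
Constraint 4 (V + X = W) on D(V)={2,3,4,5,6} D(X)={1,4} D(W)={1,2,4}: V {2,3,4,5,6}->{3}; X {1,4}->{1}; W {1,2,4}->{4}
So after constraint 4: D(X) = {1}

Answer: {1}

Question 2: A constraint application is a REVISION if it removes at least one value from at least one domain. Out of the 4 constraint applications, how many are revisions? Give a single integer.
Constraint 1 (Y < V) on D(Y)={1,2,3,4,5,6} D(V)={1,2,3,4,5,6}: Y {1,2,3,4,5,6}->{1,2,3,4,5}; V {1,2,3,4,5,6}->{2,3,4,5,6} => REVISION
Constraint 2 (X < Y) on D(X)={1,4,5} D(Y)={1,2,3,4,5}: X {1,4,5}->{1,4}; Y {1,2,3,4,5}->{2,3,4,5} => REVISION
Constraint 3 (W < Y) on D(W)={1,2,4,5,6} D(Y)={2,3,4,5}: W {1,2,4,5,6}->{1,2,4} => REVISION
Constraint 4 (V + X = W) on D(V)={2,3,4,5,6} D(X)={1,4} D(W)={1,2,4}: V {2,3,4,5,6}->{3}; X {1,4}->{1}; W {1,2,4}->{4} => REVISION
Total revisions = 4

Answer: 4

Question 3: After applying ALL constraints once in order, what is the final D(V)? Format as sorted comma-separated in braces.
Answer: {3}

Derivation:
Constraint 1 (Y < V) on D(Y)={1,2,3,4,5,6} D(V)={1,2,3,4,5,6}: Y {1,2,3,4,5,6}->{1,2,3,4,5}; V {1,2,3,4,5,6}->{2,3,4,5,6}
Constraint 2 (X < Y) on D(X)={1,4,5} D(Y)={1,2,3,4,5}: X {1,4,5}->{1,4}; Y {1,2,3,4,5}->{2,3,4,5}
Constraint 3 (W < Y) on D(W)={1,2,4,5,6} D(Y)={2,3,4,5}: W {1,2,4,5,6}->{1,2,4}
Constraint 4 (V + X = W) on D(V)={2,3,4,5,6} D(X)={1,4} D(W)={1,2,4}: V {2,3,4,5,6}->{3}; X {1,4}->{1}; W {1,2,4}->{4}
So after all 4 constraints: D(V) = {3}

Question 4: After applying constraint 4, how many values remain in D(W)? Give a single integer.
Constraint 1 (Y < V) on D(Y)={1,2,3,4,5,6} D(V)={1,2,3,4,5,6}: Y {1,2,3,4,5,6}->{1,2,3,4,5}; V {1,2,3,4,5,6}->{2,3,4,5,6}
Constraint 2 (X < Y) on D(X)={1,4,5} D(Y)={1,2,3,4,5}: X {1,4,5}->{1,4}; Y {1,2,3,4,5}->{2,3,4,5}
Constraint 3 (W < Y) on D(W)={1,2,4,5,6} D(Y)={2,3,4,5}: W {1,2,4,5,6}->{1,2,4}
Constraint 4 (V + X = W) on D(V)={2,3,4,5,6} D(X)={1,4} D(W)={1,2,4}: V {2,3,4,5,6}->{3}; X {1,4}->{1}; W {1,2,4}->{4}
So after constraint 4: D(W)={4}, size = 1

Answer: 1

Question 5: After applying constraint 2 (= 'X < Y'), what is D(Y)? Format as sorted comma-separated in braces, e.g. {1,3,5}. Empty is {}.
Constraint 1 (Y < V) on D(Y)={1,2,3,4,5,6} D(V)={1,2,3,4,5,6}: Y {1,2,3,4,5,6}->{1,2,3,4,5}; V {1,2,3,4,5,6}->{2,3,4,5,6}
Constraint 2 (X < Y) on D(X)={1,4,5} D(Y)={1,2,3,4,5}: X {1,4,5}->{1,4}; Y {1,2,3,4,5}->{2,3,4,5}
So after constraint 2: D(Y) = {2,3,4,5}

Answer: {2,3,4,5}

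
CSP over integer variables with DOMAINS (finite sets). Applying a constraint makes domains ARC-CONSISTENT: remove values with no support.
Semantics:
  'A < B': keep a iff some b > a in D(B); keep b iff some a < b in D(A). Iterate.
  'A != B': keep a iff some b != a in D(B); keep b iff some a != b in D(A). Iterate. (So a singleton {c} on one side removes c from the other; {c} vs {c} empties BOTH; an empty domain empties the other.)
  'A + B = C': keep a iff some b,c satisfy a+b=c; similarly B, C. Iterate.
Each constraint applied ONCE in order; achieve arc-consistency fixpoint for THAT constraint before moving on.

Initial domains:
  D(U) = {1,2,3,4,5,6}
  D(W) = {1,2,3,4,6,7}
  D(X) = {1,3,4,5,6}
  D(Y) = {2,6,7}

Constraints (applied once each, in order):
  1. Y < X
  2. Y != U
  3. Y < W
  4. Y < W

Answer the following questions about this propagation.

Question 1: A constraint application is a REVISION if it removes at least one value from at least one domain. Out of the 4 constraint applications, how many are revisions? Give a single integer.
Answer: 3

Derivation:
Constraint 1 (Y < X) on D(Y)={2,6,7} D(X)={1,3,4,5,6}: Y {2,6,7}->{2}; X {1,3,4,5,6}->{3,4,5,6} => REVISION
Constraint 2 (Y != U) on D(Y)={2} D(U)={1,2,3,4,5,6}: U {1,2,3,4,5,6}->{1,3,4,5,6} => REVISION
Constraint 3 (Y < W) on D(Y)={2} D(W)={1,2,3,4,6,7}: W {1,2,3,4,6,7}->{3,4,6,7} => REVISION
Constraint 4 (Y < W) on D(Y)={2} D(W)={3,4,6,7}: no change => not a revision
Total revisions = 3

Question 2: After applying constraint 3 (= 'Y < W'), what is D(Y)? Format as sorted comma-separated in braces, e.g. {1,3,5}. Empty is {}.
Constraint 1 (Y < X) on D(Y)={2,6,7} D(X)={1,3,4,5,6}: Y {2,6,7}->{2}; X {1,3,4,5,6}->{3,4,5,6}
Constraint 2 (Y != U) on D(Y)={2} D(U)={1,2,3,4,5,6}: U {1,2,3,4,5,6}->{1,3,4,5,6}
Constraint 3 (Y < W) on D(Y)={2} D(W)={1,2,3,4,6,7}: W {1,2,3,4,6,7}->{3,4,6,7}
So after constraint 3: D(Y) = {2}

Answer: {2}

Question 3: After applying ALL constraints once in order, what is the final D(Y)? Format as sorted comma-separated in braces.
Constraint 1 (Y < X) on D(Y)={2,6,7} D(X)={1,3,4,5,6}: Y {2,6,7}->{2}; X {1,3,4,5,6}->{3,4,5,6}
Constraint 2 (Y != U) on D(Y)={2} D(U)={1,2,3,4,5,6}: U {1,2,3,4,5,6}->{1,3,4,5,6}
Constraint 3 (Y < W) on D(Y)={2} D(W)={1,2,3,4,6,7}: W {1,2,3,4,6,7}->{3,4,6,7}
Constraint 4 (Y < W) on D(Y)={2} D(W)={3,4,6,7}: no change
So after all 4 constraints: D(Y) = {2}

Answer: {2}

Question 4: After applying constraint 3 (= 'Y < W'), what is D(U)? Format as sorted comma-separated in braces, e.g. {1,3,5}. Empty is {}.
Constraint 1 (Y < X) on D(Y)={2,6,7} D(X)={1,3,4,5,6}: Y {2,6,7}->{2}; X {1,3,4,5,6}->{3,4,5,6}
Constraint 2 (Y != U) on D(Y)={2} D(U)={1,2,3,4,5,6}: U {1,2,3,4,5,6}->{1,3,4,5,6}
Constraint 3 (Y < W) on D(Y)={2} D(W)={1,2,3,4,6,7}: W {1,2,3,4,6,7}->{3,4,6,7}
So after constraint 3: D(U) = {1,3,4,5,6}

Answer: {1,3,4,5,6}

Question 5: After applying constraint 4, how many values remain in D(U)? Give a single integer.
Constraint 1 (Y < X) on D(Y)={2,6,7} D(X)={1,3,4,5,6}: Y {2,6,7}->{2}; X {1,3,4,5,6}->{3,4,5,6}
Constraint 2 (Y != U) on D(Y)={2} D(U)={1,2,3,4,5,6}: U {1,2,3,4,5,6}->{1,3,4,5,6}
Constraint 3 (Y < W) on D(Y)={2} D(W)={1,2,3,4,6,7}: W {1,2,3,4,6,7}->{3,4,6,7}
Constraint 4 (Y < W) on D(Y)={2} D(W)={3,4,6,7}: no change
So after constraint 4: D(U)={1,3,4,5,6}, size = 5

Answer: 5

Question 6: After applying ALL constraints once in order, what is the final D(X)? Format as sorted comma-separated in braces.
Answer: {3,4,5,6}

Derivation:
Constraint 1 (Y < X) on D(Y)={2,6,7} D(X)={1,3,4,5,6}: Y {2,6,7}->{2}; X {1,3,4,5,6}->{3,4,5,6}
Constraint 2 (Y != U) on D(Y)={2} D(U)={1,2,3,4,5,6}: U {1,2,3,4,5,6}->{1,3,4,5,6}
Constraint 3 (Y < W) on D(Y)={2} D(W)={1,2,3,4,6,7}: W {1,2,3,4,6,7}->{3,4,6,7}
Constraint 4 (Y < W) on D(Y)={2} D(W)={3,4,6,7}: no change
So after all 4 constraints: D(X) = {3,4,5,6}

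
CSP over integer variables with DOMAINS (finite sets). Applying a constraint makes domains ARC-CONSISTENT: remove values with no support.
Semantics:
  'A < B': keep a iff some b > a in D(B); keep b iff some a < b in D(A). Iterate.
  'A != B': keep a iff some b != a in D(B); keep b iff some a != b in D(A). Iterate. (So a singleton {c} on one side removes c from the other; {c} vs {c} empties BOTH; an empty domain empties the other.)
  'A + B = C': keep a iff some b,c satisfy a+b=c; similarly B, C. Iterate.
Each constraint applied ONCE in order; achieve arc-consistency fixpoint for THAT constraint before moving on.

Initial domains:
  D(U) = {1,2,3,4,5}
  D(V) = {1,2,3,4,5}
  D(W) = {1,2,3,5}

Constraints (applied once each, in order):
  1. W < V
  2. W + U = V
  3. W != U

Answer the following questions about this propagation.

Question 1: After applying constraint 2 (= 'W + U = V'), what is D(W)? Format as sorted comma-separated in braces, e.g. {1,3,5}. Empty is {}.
Constraint 1 (W < V) on D(W)={1,2,3,5} D(V)={1,2,3,4,5}: W {1,2,3,5}->{1,2,3}; V {1,2,3,4,5}->{2,3,4,5}
Constraint 2 (W + U = V) on D(W)={1,2,3} D(U)={1,2,3,4,5} D(V)={2,3,4,5}: U {1,2,3,4,5}->{1,2,3,4}
So after constraint 2: D(W) = {1,2,3}

Answer: {1,2,3}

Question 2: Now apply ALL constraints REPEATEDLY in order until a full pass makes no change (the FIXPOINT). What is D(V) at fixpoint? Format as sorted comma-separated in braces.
Answer: {2,3,4,5}

Derivation:
pass 0 (initial): D(V)={1,2,3,4,5}
pass 1: U {1,2,3,4,5}->{1,2,3,4}; V {1,2,3,4,5}->{2,3,4,5}; W {1,2,3,5}->{1,2,3}
pass 2: no change
Fixpoint after 2 passes: D(V) = {2,3,4,5}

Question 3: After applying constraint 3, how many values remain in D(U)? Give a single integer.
Constraint 1 (W < V) on D(W)={1,2,3,5} D(V)={1,2,3,4,5}: W {1,2,3,5}->{1,2,3}; V {1,2,3,4,5}->{2,3,4,5}
Constraint 2 (W + U = V) on D(W)={1,2,3} D(U)={1,2,3,4,5} D(V)={2,3,4,5}: U {1,2,3,4,5}->{1,2,3,4}
Constraint 3 (W != U) on D(W)={1,2,3} D(U)={1,2,3,4}: no change
So after constraint 3: D(U)={1,2,3,4}, size = 4

Answer: 4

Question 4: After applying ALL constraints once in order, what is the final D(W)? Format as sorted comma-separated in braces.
Constraint 1 (W < V) on D(W)={1,2,3,5} D(V)={1,2,3,4,5}: W {1,2,3,5}->{1,2,3}; V {1,2,3,4,5}->{2,3,4,5}
Constraint 2 (W + U = V) on D(W)={1,2,3} D(U)={1,2,3,4,5} D(V)={2,3,4,5}: U {1,2,3,4,5}->{1,2,3,4}
Constraint 3 (W != U) on D(W)={1,2,3} D(U)={1,2,3,4}: no change
So after all 3 constraints: D(W) = {1,2,3}

Answer: {1,2,3}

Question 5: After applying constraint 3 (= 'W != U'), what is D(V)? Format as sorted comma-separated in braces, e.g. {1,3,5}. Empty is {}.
Answer: {2,3,4,5}

Derivation:
Constraint 1 (W < V) on D(W)={1,2,3,5} D(V)={1,2,3,4,5}: W {1,2,3,5}->{1,2,3}; V {1,2,3,4,5}->{2,3,4,5}
Constraint 2 (W + U = V) on D(W)={1,2,3} D(U)={1,2,3,4,5} D(V)={2,3,4,5}: U {1,2,3,4,5}->{1,2,3,4}
Constraint 3 (W != U) on D(W)={1,2,3} D(U)={1,2,3,4}: no change
So after constraint 3: D(V) = {2,3,4,5}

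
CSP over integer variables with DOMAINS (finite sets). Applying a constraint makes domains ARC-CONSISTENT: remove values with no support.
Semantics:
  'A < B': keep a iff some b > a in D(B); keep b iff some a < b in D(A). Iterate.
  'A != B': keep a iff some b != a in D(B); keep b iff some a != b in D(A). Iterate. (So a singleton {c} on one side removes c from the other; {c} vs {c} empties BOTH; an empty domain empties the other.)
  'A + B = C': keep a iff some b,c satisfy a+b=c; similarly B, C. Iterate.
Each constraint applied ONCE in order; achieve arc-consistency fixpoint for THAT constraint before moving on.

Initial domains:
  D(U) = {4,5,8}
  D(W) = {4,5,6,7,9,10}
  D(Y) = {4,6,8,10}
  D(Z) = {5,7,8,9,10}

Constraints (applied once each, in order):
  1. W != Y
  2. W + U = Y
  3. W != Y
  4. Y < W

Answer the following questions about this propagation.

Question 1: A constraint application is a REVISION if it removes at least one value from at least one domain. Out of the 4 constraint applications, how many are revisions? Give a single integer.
Constraint 1 (W != Y) on D(W)={4,5,6,7,9,10} D(Y)={4,6,8,10}: no change => not a revision
Constraint 2 (W + U = Y) on D(W)={4,5,6,7,9,10} D(U)={4,5,8} D(Y)={4,6,8,10}: W {4,5,6,7,9,10}->{4,5,6}; U {4,5,8}->{4,5}; Y {4,6,8,10}->{8,10} => REVISION
Constraint 3 (W != Y) on D(W)={4,5,6} D(Y)={8,10}: no change => not a revision
Constraint 4 (Y < W) on D(Y)={8,10} D(W)={4,5,6}: Y {8,10}->{}; W {4,5,6}->{} => REVISION
Total revisions = 2

Answer: 2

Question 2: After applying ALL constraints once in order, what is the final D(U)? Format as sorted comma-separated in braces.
Constraint 1 (W != Y) on D(W)={4,5,6,7,9,10} D(Y)={4,6,8,10}: no change
Constraint 2 (W + U = Y) on D(W)={4,5,6,7,9,10} D(U)={4,5,8} D(Y)={4,6,8,10}: W {4,5,6,7,9,10}->{4,5,6}; U {4,5,8}->{4,5}; Y {4,6,8,10}->{8,10}
Constraint 3 (W != Y) on D(W)={4,5,6} D(Y)={8,10}: no change
Constraint 4 (Y < W) on D(Y)={8,10} D(W)={4,5,6}: Y {8,10}->{}; W {4,5,6}->{}
So after all 4 constraints: D(U) = {4,5}

Answer: {4,5}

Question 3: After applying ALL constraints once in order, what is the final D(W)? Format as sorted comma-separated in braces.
Answer: {}

Derivation:
Constraint 1 (W != Y) on D(W)={4,5,6,7,9,10} D(Y)={4,6,8,10}: no change
Constraint 2 (W + U = Y) on D(W)={4,5,6,7,9,10} D(U)={4,5,8} D(Y)={4,6,8,10}: W {4,5,6,7,9,10}->{4,5,6}; U {4,5,8}->{4,5}; Y {4,6,8,10}->{8,10}
Constraint 3 (W != Y) on D(W)={4,5,6} D(Y)={8,10}: no change
Constraint 4 (Y < W) on D(Y)={8,10} D(W)={4,5,6}: Y {8,10}->{}; W {4,5,6}->{}
So after all 4 constraints: D(W) = {}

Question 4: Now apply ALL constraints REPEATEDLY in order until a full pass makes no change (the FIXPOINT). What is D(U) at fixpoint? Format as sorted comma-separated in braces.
pass 0 (initial): D(U)={4,5,8}
pass 1: U {4,5,8}->{4,5}; W {4,5,6,7,9,10}->{}; Y {4,6,8,10}->{}
pass 2: U {4,5}->{}
pass 3: no change
Fixpoint after 3 passes: D(U) = {}

Answer: {}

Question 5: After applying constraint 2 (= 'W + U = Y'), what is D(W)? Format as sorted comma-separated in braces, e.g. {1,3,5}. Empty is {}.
Answer: {4,5,6}

Derivation:
Constraint 1 (W != Y) on D(W)={4,5,6,7,9,10} D(Y)={4,6,8,10}: no change
Constraint 2 (W + U = Y) on D(W)={4,5,6,7,9,10} D(U)={4,5,8} D(Y)={4,6,8,10}: W {4,5,6,7,9,10}->{4,5,6}; U {4,5,8}->{4,5}; Y {4,6,8,10}->{8,10}
So after constraint 2: D(W) = {4,5,6}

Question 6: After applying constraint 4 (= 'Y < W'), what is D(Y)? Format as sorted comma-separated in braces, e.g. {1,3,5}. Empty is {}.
Answer: {}

Derivation:
Constraint 1 (W != Y) on D(W)={4,5,6,7,9,10} D(Y)={4,6,8,10}: no change
Constraint 2 (W + U = Y) on D(W)={4,5,6,7,9,10} D(U)={4,5,8} D(Y)={4,6,8,10}: W {4,5,6,7,9,10}->{4,5,6}; U {4,5,8}->{4,5}; Y {4,6,8,10}->{8,10}
Constraint 3 (W != Y) on D(W)={4,5,6} D(Y)={8,10}: no change
Constraint 4 (Y < W) on D(Y)={8,10} D(W)={4,5,6}: Y {8,10}->{}; W {4,5,6}->{}
So after constraint 4: D(Y) = {}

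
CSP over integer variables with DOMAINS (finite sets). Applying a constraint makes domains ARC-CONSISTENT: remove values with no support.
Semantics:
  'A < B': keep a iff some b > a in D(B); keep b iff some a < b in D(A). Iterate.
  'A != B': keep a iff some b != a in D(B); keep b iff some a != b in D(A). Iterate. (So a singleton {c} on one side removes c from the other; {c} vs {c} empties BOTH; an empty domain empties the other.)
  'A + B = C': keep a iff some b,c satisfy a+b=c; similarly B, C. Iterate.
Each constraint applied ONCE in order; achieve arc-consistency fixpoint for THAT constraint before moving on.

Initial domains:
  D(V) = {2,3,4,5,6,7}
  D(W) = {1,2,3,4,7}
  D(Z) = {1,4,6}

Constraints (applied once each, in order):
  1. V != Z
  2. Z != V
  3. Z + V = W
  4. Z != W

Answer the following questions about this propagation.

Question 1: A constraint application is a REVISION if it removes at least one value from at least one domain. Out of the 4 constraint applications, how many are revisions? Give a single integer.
Constraint 1 (V != Z) on D(V)={2,3,4,5,6,7} D(Z)={1,4,6}: no change => not a revision
Constraint 2 (Z != V) on D(Z)={1,4,6} D(V)={2,3,4,5,6,7}: no change => not a revision
Constraint 3 (Z + V = W) on D(Z)={1,4,6} D(V)={2,3,4,5,6,7} D(W)={1,2,3,4,7}: Z {1,4,6}->{1,4}; V {2,3,4,5,6,7}->{2,3,6}; W {1,2,3,4,7}->{3,4,7} => REVISION
Constraint 4 (Z != W) on D(Z)={1,4} D(W)={3,4,7}: no change => not a revision
Total revisions = 1

Answer: 1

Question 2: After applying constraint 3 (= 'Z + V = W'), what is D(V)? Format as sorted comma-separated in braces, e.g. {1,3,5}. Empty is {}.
Answer: {2,3,6}

Derivation:
Constraint 1 (V != Z) on D(V)={2,3,4,5,6,7} D(Z)={1,4,6}: no change
Constraint 2 (Z != V) on D(Z)={1,4,6} D(V)={2,3,4,5,6,7}: no change
Constraint 3 (Z + V = W) on D(Z)={1,4,6} D(V)={2,3,4,5,6,7} D(W)={1,2,3,4,7}: Z {1,4,6}->{1,4}; V {2,3,4,5,6,7}->{2,3,6}; W {1,2,3,4,7}->{3,4,7}
So after constraint 3: D(V) = {2,3,6}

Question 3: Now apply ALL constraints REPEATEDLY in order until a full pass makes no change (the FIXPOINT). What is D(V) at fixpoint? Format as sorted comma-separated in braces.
pass 0 (initial): D(V)={2,3,4,5,6,7}
pass 1: V {2,3,4,5,6,7}->{2,3,6}; W {1,2,3,4,7}->{3,4,7}; Z {1,4,6}->{1,4}
pass 2: no change
Fixpoint after 2 passes: D(V) = {2,3,6}

Answer: {2,3,6}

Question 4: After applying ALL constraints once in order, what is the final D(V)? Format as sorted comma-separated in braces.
Answer: {2,3,6}

Derivation:
Constraint 1 (V != Z) on D(V)={2,3,4,5,6,7} D(Z)={1,4,6}: no change
Constraint 2 (Z != V) on D(Z)={1,4,6} D(V)={2,3,4,5,6,7}: no change
Constraint 3 (Z + V = W) on D(Z)={1,4,6} D(V)={2,3,4,5,6,7} D(W)={1,2,3,4,7}: Z {1,4,6}->{1,4}; V {2,3,4,5,6,7}->{2,3,6}; W {1,2,3,4,7}->{3,4,7}
Constraint 4 (Z != W) on D(Z)={1,4} D(W)={3,4,7}: no change
So after all 4 constraints: D(V) = {2,3,6}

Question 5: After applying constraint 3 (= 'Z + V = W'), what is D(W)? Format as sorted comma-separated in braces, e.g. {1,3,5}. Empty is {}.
Answer: {3,4,7}

Derivation:
Constraint 1 (V != Z) on D(V)={2,3,4,5,6,7} D(Z)={1,4,6}: no change
Constraint 2 (Z != V) on D(Z)={1,4,6} D(V)={2,3,4,5,6,7}: no change
Constraint 3 (Z + V = W) on D(Z)={1,4,6} D(V)={2,3,4,5,6,7} D(W)={1,2,3,4,7}: Z {1,4,6}->{1,4}; V {2,3,4,5,6,7}->{2,3,6}; W {1,2,3,4,7}->{3,4,7}
So after constraint 3: D(W) = {3,4,7}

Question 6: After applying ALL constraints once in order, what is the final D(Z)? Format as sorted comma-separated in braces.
Answer: {1,4}

Derivation:
Constraint 1 (V != Z) on D(V)={2,3,4,5,6,7} D(Z)={1,4,6}: no change
Constraint 2 (Z != V) on D(Z)={1,4,6} D(V)={2,3,4,5,6,7}: no change
Constraint 3 (Z + V = W) on D(Z)={1,4,6} D(V)={2,3,4,5,6,7} D(W)={1,2,3,4,7}: Z {1,4,6}->{1,4}; V {2,3,4,5,6,7}->{2,3,6}; W {1,2,3,4,7}->{3,4,7}
Constraint 4 (Z != W) on D(Z)={1,4} D(W)={3,4,7}: no change
So after all 4 constraints: D(Z) = {1,4}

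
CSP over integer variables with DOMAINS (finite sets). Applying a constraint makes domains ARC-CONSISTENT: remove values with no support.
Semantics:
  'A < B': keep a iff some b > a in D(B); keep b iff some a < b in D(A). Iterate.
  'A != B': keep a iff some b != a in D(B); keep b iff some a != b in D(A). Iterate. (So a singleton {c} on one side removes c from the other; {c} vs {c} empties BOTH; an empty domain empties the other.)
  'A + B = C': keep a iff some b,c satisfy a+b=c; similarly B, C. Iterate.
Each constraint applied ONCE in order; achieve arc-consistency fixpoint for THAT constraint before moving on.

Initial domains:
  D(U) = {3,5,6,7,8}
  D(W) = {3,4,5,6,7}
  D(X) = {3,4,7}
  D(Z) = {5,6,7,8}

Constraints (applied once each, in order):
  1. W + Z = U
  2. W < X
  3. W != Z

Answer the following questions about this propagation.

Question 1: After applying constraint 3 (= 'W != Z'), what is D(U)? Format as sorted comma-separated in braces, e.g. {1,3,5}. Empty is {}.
Answer: {8}

Derivation:
Constraint 1 (W + Z = U) on D(W)={3,4,5,6,7} D(Z)={5,6,7,8} D(U)={3,5,6,7,8}: W {3,4,5,6,7}->{3}; Z {5,6,7,8}->{5}; U {3,5,6,7,8}->{8}
Constraint 2 (W < X) on D(W)={3} D(X)={3,4,7}: X {3,4,7}->{4,7}
Constraint 3 (W != Z) on D(W)={3} D(Z)={5}: no change
So after constraint 3: D(U) = {8}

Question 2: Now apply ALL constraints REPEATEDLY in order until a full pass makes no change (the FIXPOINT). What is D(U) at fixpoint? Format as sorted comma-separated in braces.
Answer: {8}

Derivation:
pass 0 (initial): D(U)={3,5,6,7,8}
pass 1: U {3,5,6,7,8}->{8}; W {3,4,5,6,7}->{3}; X {3,4,7}->{4,7}; Z {5,6,7,8}->{5}
pass 2: no change
Fixpoint after 2 passes: D(U) = {8}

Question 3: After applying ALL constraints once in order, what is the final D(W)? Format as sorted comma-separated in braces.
Answer: {3}

Derivation:
Constraint 1 (W + Z = U) on D(W)={3,4,5,6,7} D(Z)={5,6,7,8} D(U)={3,5,6,7,8}: W {3,4,5,6,7}->{3}; Z {5,6,7,8}->{5}; U {3,5,6,7,8}->{8}
Constraint 2 (W < X) on D(W)={3} D(X)={3,4,7}: X {3,4,7}->{4,7}
Constraint 3 (W != Z) on D(W)={3} D(Z)={5}: no change
So after all 3 constraints: D(W) = {3}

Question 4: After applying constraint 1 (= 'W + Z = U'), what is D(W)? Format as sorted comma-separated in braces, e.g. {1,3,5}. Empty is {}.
Constraint 1 (W + Z = U) on D(W)={3,4,5,6,7} D(Z)={5,6,7,8} D(U)={3,5,6,7,8}: W {3,4,5,6,7}->{3}; Z {5,6,7,8}->{5}; U {3,5,6,7,8}->{8}
So after constraint 1: D(W) = {3}

Answer: {3}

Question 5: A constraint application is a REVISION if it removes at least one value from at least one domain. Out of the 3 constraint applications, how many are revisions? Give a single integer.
Answer: 2

Derivation:
Constraint 1 (W + Z = U) on D(W)={3,4,5,6,7} D(Z)={5,6,7,8} D(U)={3,5,6,7,8}: W {3,4,5,6,7}->{3}; Z {5,6,7,8}->{5}; U {3,5,6,7,8}->{8} => REVISION
Constraint 2 (W < X) on D(W)={3} D(X)={3,4,7}: X {3,4,7}->{4,7} => REVISION
Constraint 3 (W != Z) on D(W)={3} D(Z)={5}: no change => not a revision
Total revisions = 2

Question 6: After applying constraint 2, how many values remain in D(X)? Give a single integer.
Answer: 2

Derivation:
Constraint 1 (W + Z = U) on D(W)={3,4,5,6,7} D(Z)={5,6,7,8} D(U)={3,5,6,7,8}: W {3,4,5,6,7}->{3}; Z {5,6,7,8}->{5}; U {3,5,6,7,8}->{8}
Constraint 2 (W < X) on D(W)={3} D(X)={3,4,7}: X {3,4,7}->{4,7}
So after constraint 2: D(X)={4,7}, size = 2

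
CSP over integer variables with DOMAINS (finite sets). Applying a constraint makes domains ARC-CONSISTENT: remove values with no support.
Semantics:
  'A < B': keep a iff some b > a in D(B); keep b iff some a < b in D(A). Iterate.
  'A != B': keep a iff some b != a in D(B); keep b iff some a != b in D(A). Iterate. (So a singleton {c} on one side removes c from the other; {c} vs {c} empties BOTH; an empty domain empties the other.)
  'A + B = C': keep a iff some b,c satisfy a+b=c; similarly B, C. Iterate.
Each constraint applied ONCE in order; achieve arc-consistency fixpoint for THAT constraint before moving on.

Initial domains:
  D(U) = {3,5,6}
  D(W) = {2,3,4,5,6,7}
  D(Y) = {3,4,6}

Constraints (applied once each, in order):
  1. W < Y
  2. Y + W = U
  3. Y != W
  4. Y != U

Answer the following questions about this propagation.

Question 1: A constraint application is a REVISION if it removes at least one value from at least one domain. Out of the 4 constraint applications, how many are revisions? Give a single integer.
Answer: 2

Derivation:
Constraint 1 (W < Y) on D(W)={2,3,4,5,6,7} D(Y)={3,4,6}: W {2,3,4,5,6,7}->{2,3,4,5} => REVISION
Constraint 2 (Y + W = U) on D(Y)={3,4,6} D(W)={2,3,4,5} D(U)={3,5,6}: Y {3,4,6}->{3,4}; W {2,3,4,5}->{2,3}; U {3,5,6}->{5,6} => REVISION
Constraint 3 (Y != W) on D(Y)={3,4} D(W)={2,3}: no change => not a revision
Constraint 4 (Y != U) on D(Y)={3,4} D(U)={5,6}: no change => not a revision
Total revisions = 2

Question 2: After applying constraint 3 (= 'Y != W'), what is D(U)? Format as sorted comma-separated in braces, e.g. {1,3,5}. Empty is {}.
Constraint 1 (W < Y) on D(W)={2,3,4,5,6,7} D(Y)={3,4,6}: W {2,3,4,5,6,7}->{2,3,4,5}
Constraint 2 (Y + W = U) on D(Y)={3,4,6} D(W)={2,3,4,5} D(U)={3,5,6}: Y {3,4,6}->{3,4}; W {2,3,4,5}->{2,3}; U {3,5,6}->{5,6}
Constraint 3 (Y != W) on D(Y)={3,4} D(W)={2,3}: no change
So after constraint 3: D(U) = {5,6}

Answer: {5,6}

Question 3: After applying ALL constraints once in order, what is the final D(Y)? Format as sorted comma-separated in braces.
Answer: {3,4}

Derivation:
Constraint 1 (W < Y) on D(W)={2,3,4,5,6,7} D(Y)={3,4,6}: W {2,3,4,5,6,7}->{2,3,4,5}
Constraint 2 (Y + W = U) on D(Y)={3,4,6} D(W)={2,3,4,5} D(U)={3,5,6}: Y {3,4,6}->{3,4}; W {2,3,4,5}->{2,3}; U {3,5,6}->{5,6}
Constraint 3 (Y != W) on D(Y)={3,4} D(W)={2,3}: no change
Constraint 4 (Y != U) on D(Y)={3,4} D(U)={5,6}: no change
So after all 4 constraints: D(Y) = {3,4}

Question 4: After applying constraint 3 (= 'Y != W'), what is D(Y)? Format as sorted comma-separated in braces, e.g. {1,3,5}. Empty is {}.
Answer: {3,4}

Derivation:
Constraint 1 (W < Y) on D(W)={2,3,4,5,6,7} D(Y)={3,4,6}: W {2,3,4,5,6,7}->{2,3,4,5}
Constraint 2 (Y + W = U) on D(Y)={3,4,6} D(W)={2,3,4,5} D(U)={3,5,6}: Y {3,4,6}->{3,4}; W {2,3,4,5}->{2,3}; U {3,5,6}->{5,6}
Constraint 3 (Y != W) on D(Y)={3,4} D(W)={2,3}: no change
So after constraint 3: D(Y) = {3,4}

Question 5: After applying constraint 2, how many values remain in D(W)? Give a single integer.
Constraint 1 (W < Y) on D(W)={2,3,4,5,6,7} D(Y)={3,4,6}: W {2,3,4,5,6,7}->{2,3,4,5}
Constraint 2 (Y + W = U) on D(Y)={3,4,6} D(W)={2,3,4,5} D(U)={3,5,6}: Y {3,4,6}->{3,4}; W {2,3,4,5}->{2,3}; U {3,5,6}->{5,6}
So after constraint 2: D(W)={2,3}, size = 2

Answer: 2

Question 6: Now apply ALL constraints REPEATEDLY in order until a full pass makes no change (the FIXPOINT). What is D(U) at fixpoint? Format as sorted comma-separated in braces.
Answer: {5,6}

Derivation:
pass 0 (initial): D(U)={3,5,6}
pass 1: U {3,5,6}->{5,6}; W {2,3,4,5,6,7}->{2,3}; Y {3,4,6}->{3,4}
pass 2: no change
Fixpoint after 2 passes: D(U) = {5,6}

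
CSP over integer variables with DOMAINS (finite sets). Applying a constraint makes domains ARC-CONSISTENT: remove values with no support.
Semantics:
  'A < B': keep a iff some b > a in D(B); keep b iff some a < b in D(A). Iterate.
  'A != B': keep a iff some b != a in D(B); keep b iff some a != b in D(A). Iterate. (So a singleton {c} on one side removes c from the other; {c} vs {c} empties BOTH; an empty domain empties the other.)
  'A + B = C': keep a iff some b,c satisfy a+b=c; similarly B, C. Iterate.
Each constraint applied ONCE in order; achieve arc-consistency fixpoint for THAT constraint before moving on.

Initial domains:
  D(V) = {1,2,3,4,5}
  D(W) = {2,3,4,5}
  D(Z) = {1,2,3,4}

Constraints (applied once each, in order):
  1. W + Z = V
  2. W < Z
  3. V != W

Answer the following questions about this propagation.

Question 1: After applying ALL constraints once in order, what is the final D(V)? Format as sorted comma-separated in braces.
Answer: {3,4,5}

Derivation:
Constraint 1 (W + Z = V) on D(W)={2,3,4,5} D(Z)={1,2,3,4} D(V)={1,2,3,4,5}: W {2,3,4,5}->{2,3,4}; Z {1,2,3,4}->{1,2,3}; V {1,2,3,4,5}->{3,4,5}
Constraint 2 (W < Z) on D(W)={2,3,4} D(Z)={1,2,3}: W {2,3,4}->{2}; Z {1,2,3}->{3}
Constraint 3 (V != W) on D(V)={3,4,5} D(W)={2}: no change
So after all 3 constraints: D(V) = {3,4,5}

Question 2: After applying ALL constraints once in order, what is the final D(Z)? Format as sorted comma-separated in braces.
Answer: {3}

Derivation:
Constraint 1 (W + Z = V) on D(W)={2,3,4,5} D(Z)={1,2,3,4} D(V)={1,2,3,4,5}: W {2,3,4,5}->{2,3,4}; Z {1,2,3,4}->{1,2,3}; V {1,2,3,4,5}->{3,4,5}
Constraint 2 (W < Z) on D(W)={2,3,4} D(Z)={1,2,3}: W {2,3,4}->{2}; Z {1,2,3}->{3}
Constraint 3 (V != W) on D(V)={3,4,5} D(W)={2}: no change
So after all 3 constraints: D(Z) = {3}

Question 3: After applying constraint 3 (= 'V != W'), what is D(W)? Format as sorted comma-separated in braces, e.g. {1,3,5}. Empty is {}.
Constraint 1 (W + Z = V) on D(W)={2,3,4,5} D(Z)={1,2,3,4} D(V)={1,2,3,4,5}: W {2,3,4,5}->{2,3,4}; Z {1,2,3,4}->{1,2,3}; V {1,2,3,4,5}->{3,4,5}
Constraint 2 (W < Z) on D(W)={2,3,4} D(Z)={1,2,3}: W {2,3,4}->{2}; Z {1,2,3}->{3}
Constraint 3 (V != W) on D(V)={3,4,5} D(W)={2}: no change
So after constraint 3: D(W) = {2}

Answer: {2}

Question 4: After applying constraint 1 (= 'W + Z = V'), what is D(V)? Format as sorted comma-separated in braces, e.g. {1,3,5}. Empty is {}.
Constraint 1 (W + Z = V) on D(W)={2,3,4,5} D(Z)={1,2,3,4} D(V)={1,2,3,4,5}: W {2,3,4,5}->{2,3,4}; Z {1,2,3,4}->{1,2,3}; V {1,2,3,4,5}->{3,4,5}
So after constraint 1: D(V) = {3,4,5}

Answer: {3,4,5}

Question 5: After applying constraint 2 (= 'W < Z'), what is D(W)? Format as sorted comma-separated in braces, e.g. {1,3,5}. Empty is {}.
Constraint 1 (W + Z = V) on D(W)={2,3,4,5} D(Z)={1,2,3,4} D(V)={1,2,3,4,5}: W {2,3,4,5}->{2,3,4}; Z {1,2,3,4}->{1,2,3}; V {1,2,3,4,5}->{3,4,5}
Constraint 2 (W < Z) on D(W)={2,3,4} D(Z)={1,2,3}: W {2,3,4}->{2}; Z {1,2,3}->{3}
So after constraint 2: D(W) = {2}

Answer: {2}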